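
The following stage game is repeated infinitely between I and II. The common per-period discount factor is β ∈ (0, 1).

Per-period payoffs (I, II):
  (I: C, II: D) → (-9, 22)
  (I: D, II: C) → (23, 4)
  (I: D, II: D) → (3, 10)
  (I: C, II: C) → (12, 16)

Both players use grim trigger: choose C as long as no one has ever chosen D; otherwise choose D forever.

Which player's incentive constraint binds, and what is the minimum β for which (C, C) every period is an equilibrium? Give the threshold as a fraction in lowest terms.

I; β ≥ 11/20

For I: deviation gain 23−12 = 11, per-period punishment loss 12−3 = 9. IC gives β ≥ 11/20.
For II: gain 6, loss 6 per period, so β ≥ 6/12 = 1/2.
The tighter constraint is I's, so cooperation needs β ≥ 11/20.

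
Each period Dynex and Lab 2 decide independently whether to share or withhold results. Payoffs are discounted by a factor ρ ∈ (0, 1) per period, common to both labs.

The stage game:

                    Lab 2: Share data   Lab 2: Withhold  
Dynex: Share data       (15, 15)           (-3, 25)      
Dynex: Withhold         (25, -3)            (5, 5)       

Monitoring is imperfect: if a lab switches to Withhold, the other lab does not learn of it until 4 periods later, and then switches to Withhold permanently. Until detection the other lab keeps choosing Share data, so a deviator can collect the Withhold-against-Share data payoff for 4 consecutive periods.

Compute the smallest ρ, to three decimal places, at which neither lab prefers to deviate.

The best deviation is to choose Withhold for all 4 undetected periods, earning 25 each, then 5 forever once detected.
Deviation value: 25(1−ρ^4)/(1−ρ) + 5ρ^4/(1−ρ); cooperation value: 15/(1−ρ).
IC: 15 ≥ 25(1−ρ^4) + 5ρ^4 = 25 − 20ρ^4.
So ρ^4 ≥ 10/20 = 1/2, giving ρ ≥ (1/2)^(1/4) ≈ 0.841.

0.841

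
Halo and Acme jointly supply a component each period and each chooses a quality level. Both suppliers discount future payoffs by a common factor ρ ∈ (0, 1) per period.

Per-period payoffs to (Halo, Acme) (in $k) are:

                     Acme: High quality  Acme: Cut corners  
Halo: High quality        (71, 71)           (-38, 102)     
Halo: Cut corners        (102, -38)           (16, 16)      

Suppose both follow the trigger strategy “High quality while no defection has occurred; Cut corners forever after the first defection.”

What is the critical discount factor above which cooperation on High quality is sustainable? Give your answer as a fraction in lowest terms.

31/86

71/(1−ρ) ≥ 102 + 16ρ/(1−ρ)
71 ≥ 102 − 86ρ
ρ ≥ 31/86.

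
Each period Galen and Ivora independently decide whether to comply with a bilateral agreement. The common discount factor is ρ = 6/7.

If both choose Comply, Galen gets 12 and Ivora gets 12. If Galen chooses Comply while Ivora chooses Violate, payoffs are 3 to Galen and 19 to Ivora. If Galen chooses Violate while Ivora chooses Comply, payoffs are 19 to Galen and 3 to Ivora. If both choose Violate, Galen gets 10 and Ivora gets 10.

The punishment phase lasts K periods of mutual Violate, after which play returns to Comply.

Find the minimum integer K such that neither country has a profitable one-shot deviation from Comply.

6

IC: ρ(1−ρ^K)/(1−ρ) ≥ (19−12)/(12−10) = 7/2.
With ρ = 6/7: need 1 − ρ^K ≥ 7/2·(1−6/7)/(6/7), i.e. ρ^K ≤ 0.4167.
Since (6/7)^5 = 0.4627 and (6/7)^6 = 0.3966, the smallest such K is 6.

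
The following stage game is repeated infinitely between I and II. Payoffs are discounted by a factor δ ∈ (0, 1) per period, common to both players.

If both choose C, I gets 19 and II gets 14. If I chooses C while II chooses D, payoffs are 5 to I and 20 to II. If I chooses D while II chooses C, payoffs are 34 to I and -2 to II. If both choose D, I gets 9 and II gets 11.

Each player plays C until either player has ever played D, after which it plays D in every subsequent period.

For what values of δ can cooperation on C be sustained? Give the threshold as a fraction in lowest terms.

2/3

I: cooperation gives 19 each period; deviation gives 34 once then 9 forever.
  19/(1−δ) ≥ 34 + 9δ/(1−δ) ⇒ δ ≥ 15/25 = 3/5.
II: cooperation gives 14 each period; deviation gives 20 once then 11 forever.
  δ ≥ 6/9 = 2/3.
Both must hold, so the binding constraint is II's: δ ≥ 2/3.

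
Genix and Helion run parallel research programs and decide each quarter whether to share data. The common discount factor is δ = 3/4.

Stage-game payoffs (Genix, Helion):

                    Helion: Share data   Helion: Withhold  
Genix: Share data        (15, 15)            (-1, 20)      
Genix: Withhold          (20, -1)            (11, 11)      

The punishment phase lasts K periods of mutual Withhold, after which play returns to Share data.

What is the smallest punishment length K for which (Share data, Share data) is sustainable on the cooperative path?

No profitable deviation requires (15−11)(δ+…+δ^K) ≥ 20−15, i.e. δ+…+δ^K ≥ 5/4 ≈ 1.2500.
With δ = 3/4, the partial sums are K=1: 0.7500, K=2: 1.3125.
K = 2 is the first length at which the sum reaches 1.2500.

2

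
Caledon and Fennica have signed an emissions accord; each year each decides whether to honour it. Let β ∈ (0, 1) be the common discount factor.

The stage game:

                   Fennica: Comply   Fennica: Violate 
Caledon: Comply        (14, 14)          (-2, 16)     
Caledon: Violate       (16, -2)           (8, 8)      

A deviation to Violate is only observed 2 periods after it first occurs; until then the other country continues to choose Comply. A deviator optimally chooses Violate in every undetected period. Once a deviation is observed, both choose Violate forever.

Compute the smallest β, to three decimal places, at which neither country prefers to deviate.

Deviating for the 2 undetected periods gains 16−14 = 2 per period over cooperation, then loses 14−8 = 6 per period forever once punishment starts.
Gain: 2(1 + β + … + β^1); loss: 6·β^2/(1−β).
No profitable deviation ⇔ 2(1−β^2) ≤ 6·β^2, i.e. β^2 ≥ 2/(2+6) = 1/4.
Hence β ≥ (1/4)^(1/2) ≈ 0.500.

0.500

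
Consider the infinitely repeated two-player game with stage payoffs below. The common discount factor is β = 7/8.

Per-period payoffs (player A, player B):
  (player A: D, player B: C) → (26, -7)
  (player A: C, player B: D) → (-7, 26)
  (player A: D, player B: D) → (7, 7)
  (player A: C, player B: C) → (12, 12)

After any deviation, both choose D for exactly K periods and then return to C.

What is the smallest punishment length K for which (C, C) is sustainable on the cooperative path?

4

IC: β(1−β^K)/(1−β) ≥ (26−12)/(12−7) = 14/5.
With β = 7/8: need 1 − β^K ≥ 14/5·(1−7/8)/(7/8), i.e. β^K ≤ 0.6000.
Since (7/8)^3 = 0.6699 and (7/8)^4 = 0.5862, the smallest such K is 4.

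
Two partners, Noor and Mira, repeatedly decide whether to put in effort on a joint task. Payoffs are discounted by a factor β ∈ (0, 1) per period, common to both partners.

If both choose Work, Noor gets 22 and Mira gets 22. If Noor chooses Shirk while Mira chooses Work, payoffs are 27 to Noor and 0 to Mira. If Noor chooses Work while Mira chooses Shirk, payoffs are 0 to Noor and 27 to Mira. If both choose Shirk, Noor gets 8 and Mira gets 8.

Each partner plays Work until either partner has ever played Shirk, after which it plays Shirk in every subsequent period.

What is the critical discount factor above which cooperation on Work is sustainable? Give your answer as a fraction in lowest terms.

5/19

One-period gain from deviating is 27 − 22 = 5. The loss is 22 − 8 = 14 in every subsequent period, with present value 14·β/(1−β).
Deviation is unprofitable when 14·β/(1−β) ≥ 5, i.e. β/(1−β) ≥ 5/14.
Equivalently β ≥ 5/(5+14) = 5/19.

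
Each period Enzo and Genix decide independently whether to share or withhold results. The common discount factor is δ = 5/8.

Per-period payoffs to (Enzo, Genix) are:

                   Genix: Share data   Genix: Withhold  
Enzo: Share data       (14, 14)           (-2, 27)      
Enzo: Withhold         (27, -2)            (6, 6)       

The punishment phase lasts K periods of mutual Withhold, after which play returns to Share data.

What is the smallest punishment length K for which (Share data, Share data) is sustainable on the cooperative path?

Need Σ_{k=1}^{K} δ^k ≥ (27−14)/(14−6) = 1.6250 at δ = 5/8.
At K = 7 the sum is 1.6046 < 1.6250; at K = 8 it is 1.6279 ≥ 1.6250.
So the minimum punishment length is K = 8.

8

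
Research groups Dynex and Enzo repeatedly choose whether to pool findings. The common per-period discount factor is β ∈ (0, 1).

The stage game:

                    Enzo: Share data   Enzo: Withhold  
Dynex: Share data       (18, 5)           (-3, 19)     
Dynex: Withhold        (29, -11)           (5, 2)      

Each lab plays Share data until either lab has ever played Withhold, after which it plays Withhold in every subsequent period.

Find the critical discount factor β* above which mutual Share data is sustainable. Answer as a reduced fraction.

Dynex's threshold: (29−18)/(29−5) = 11/24.
Enzo's threshold: (19−5)/(19−2) = 14/17.
11/24 < 14/17, so Enzo binds and β* = 14/17.

14/17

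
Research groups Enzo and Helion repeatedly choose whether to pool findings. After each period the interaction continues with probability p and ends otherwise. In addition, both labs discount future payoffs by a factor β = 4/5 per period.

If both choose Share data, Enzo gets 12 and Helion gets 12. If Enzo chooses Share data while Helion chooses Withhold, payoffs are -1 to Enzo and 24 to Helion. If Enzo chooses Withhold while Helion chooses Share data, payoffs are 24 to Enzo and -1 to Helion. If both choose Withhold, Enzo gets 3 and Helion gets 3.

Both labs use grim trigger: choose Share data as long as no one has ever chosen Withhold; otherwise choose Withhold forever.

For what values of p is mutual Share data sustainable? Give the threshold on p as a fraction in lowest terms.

5/7

Expected continuation weight on next period's payoff is β·p = 4/5·p, which plays the role of the discount factor.
Cooperation requires 4/5·p ≥ (24−12)/(24−3) = 4/7, hence p ≥ 5/7.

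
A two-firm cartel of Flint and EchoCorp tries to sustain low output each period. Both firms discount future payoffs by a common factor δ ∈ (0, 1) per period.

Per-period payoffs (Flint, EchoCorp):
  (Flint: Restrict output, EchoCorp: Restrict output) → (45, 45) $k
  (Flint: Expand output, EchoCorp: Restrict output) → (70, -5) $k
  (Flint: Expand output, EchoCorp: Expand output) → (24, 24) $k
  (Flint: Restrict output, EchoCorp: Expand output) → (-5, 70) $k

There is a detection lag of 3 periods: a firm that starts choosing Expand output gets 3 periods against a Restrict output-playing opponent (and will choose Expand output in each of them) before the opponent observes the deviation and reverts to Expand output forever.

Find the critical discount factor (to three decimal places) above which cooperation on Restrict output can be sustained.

The best deviation is to choose Expand output for all 3 undetected periods, earning 70 each, then 24 forever once detected.
Deviation value: 70(1−δ^3)/(1−δ) + 24δ^3/(1−δ); cooperation value: 45/(1−δ).
IC: 45 ≥ 70(1−δ^3) + 24δ^3 = 70 − 46δ^3.
So δ^3 ≥ 25/46, giving δ ≥ (25/46)^(1/3) ≈ 0.816.

0.816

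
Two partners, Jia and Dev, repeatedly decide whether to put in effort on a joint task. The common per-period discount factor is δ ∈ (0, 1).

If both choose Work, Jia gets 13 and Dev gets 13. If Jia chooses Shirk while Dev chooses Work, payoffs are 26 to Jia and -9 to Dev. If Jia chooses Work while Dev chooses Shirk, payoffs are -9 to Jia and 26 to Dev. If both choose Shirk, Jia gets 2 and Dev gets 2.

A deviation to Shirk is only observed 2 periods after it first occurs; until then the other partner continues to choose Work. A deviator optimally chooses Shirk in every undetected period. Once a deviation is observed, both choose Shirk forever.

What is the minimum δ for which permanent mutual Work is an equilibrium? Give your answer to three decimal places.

0.736

Deviating for the 2 undetected periods gains 26−13 = 13 per period over cooperation, then loses 13−2 = 11 per period forever once punishment starts.
Gain: 13(1 + δ + … + δ^1); loss: 11·δ^2/(1−δ).
No profitable deviation ⇔ 13(1−δ^2) ≤ 11·δ^2, i.e. δ^2 ≥ 13/(13+11) = 13/24.
Hence δ ≥ (13/24)^(1/2) ≈ 0.736.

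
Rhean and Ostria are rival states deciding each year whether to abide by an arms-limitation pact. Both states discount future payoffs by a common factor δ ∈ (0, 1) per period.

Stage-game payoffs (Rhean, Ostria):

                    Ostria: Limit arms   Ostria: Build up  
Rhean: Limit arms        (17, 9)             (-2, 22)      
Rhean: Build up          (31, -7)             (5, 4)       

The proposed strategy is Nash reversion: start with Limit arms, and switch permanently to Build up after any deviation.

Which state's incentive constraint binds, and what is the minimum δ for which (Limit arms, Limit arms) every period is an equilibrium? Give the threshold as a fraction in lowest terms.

For Rhean: deviation gain 31−17 = 14, per-period punishment loss 17−5 = 12. IC gives δ ≥ 14/26 = 7/13.
For Ostria: gain 13, loss 5 per period, so δ ≥ 13/18.
The tighter constraint is Ostria's, so cooperation needs δ ≥ 13/18.

Ostria; δ ≥ 13/18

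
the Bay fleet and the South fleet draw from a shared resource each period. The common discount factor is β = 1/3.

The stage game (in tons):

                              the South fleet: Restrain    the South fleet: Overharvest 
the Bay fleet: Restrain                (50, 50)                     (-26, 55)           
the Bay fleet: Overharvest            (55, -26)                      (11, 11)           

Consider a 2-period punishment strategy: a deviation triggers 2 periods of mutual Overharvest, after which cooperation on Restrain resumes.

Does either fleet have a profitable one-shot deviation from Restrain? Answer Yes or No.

Comparing payoff streams over the 3 periods until play realigns: cooperate → 50(1+β+…+β^2); deviate → 55 + 11(β+…+β^2).
Cooperation is sustained iff (50−11)(β+…+β^2) ≥ 55−50.
β+…+β^2 = 1/3·(1−(1/3)^2)/(1−1/3) = 0.4444, and (55−50)/(50−11) = 0.1282.
0.4444 ≥ 0.1282, so cooperation is sustainable.

No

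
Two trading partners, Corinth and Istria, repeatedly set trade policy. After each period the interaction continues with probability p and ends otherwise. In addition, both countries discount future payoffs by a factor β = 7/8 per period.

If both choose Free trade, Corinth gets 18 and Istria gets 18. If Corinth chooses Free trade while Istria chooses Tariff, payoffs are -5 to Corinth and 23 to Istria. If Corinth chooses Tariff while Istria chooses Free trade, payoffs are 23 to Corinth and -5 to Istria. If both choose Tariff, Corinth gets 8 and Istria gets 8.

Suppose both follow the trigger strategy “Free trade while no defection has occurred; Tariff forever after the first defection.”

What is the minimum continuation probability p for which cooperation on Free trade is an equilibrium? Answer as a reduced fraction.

With continuation probability p and discount β, the effective per-period discount factor is βp.
Grim-trigger IC: βp ≥ (23−18)/(23−8) = 1/3.
So p ≥ (1/3)/(7/8) = 8/21.

8/21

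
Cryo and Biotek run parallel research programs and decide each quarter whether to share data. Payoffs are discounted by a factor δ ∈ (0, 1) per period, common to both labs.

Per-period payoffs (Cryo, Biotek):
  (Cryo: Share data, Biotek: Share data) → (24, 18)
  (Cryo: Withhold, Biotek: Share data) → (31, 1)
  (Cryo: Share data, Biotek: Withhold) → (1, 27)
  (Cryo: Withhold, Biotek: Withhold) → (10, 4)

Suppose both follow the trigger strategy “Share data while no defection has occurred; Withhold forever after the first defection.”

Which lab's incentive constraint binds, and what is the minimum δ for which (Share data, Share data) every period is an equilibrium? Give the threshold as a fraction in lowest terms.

Cryo: cooperation gives 24 each period; deviation gives 31 once then 10 forever.
  24/(1−δ) ≥ 31 + 10δ/(1−δ) ⇒ δ ≥ 7/21 = 1/3.
Biotek: cooperation gives 18 each period; deviation gives 27 once then 4 forever.
  δ ≥ 9/23.
Both must hold, so the binding constraint is Biotek's: δ ≥ 9/23.

Biotek; δ ≥ 9/23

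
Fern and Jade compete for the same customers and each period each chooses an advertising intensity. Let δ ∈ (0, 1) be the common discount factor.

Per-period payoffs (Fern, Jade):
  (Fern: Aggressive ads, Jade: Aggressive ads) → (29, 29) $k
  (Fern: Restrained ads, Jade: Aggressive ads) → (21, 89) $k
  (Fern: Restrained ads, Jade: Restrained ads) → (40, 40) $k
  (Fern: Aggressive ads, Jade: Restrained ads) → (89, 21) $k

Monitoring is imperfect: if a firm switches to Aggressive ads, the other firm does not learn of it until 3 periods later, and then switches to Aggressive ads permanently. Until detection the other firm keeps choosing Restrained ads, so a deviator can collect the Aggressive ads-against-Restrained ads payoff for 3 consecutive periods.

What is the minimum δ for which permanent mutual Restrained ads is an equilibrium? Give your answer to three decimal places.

A deviator earns 89 for 3 periods, then 29 forever; cooperating earns 40 forever. Multiplying the IC by (1−δ):
40 ≥ 89(1−δ^3) + 29δ^3, so 60·δ^3 ≥ 49 and δ^3 ≥ 49/60.
δ ≥ (49/60)^(1/3) ≈ 0.935.

0.935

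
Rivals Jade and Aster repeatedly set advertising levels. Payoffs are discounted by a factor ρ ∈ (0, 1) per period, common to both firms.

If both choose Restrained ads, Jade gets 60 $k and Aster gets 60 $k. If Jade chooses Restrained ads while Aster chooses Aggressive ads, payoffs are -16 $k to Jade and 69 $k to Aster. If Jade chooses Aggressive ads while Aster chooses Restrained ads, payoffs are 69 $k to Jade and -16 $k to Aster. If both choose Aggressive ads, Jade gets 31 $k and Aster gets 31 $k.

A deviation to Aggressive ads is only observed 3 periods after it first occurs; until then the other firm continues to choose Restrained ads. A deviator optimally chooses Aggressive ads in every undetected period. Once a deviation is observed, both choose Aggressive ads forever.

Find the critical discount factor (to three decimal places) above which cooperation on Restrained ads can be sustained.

A deviator earns 69 for 3 periods, then 31 forever; cooperating earns 60 forever. Multiplying the IC by (1−ρ):
60 ≥ 69(1−ρ^3) + 31ρ^3, so 38·ρ^3 ≥ 9 and ρ^3 ≥ 9/38.
ρ ≥ (9/38)^(1/3) ≈ 0.619.

0.619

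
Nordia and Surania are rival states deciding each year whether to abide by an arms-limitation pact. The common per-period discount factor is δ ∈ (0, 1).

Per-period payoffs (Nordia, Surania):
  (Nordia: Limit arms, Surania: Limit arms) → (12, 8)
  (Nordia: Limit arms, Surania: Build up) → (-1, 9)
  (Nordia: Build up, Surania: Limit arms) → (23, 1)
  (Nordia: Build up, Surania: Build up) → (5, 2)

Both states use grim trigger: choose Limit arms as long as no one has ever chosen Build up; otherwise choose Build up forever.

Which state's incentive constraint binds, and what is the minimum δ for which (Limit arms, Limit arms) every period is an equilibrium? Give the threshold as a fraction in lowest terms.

For Nordia: deviation gain 23−12 = 11, per-period punishment loss 12−5 = 7. IC gives δ ≥ 11/18.
For Surania: gain 1, loss 6 per period, so δ ≥ 1/7.
The tighter constraint is Nordia's, so cooperation needs δ ≥ 11/18.

Nordia; δ ≥ 11/18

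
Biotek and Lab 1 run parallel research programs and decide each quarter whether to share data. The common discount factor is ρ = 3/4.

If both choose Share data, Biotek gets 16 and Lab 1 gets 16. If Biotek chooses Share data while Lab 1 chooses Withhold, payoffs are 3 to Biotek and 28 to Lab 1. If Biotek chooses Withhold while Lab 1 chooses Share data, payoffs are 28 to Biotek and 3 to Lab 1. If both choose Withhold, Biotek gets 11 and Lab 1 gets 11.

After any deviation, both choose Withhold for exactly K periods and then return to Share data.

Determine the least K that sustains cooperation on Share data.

Need Σ_{k=1}^{K} ρ^k ≥ (28−16)/(16−11) = 2.4000 at ρ = 3/4.
At K = 5 the sum is 2.2881 < 2.4000; at K = 6 it is 2.4661 ≥ 2.4000.
So the minimum punishment length is K = 6.

6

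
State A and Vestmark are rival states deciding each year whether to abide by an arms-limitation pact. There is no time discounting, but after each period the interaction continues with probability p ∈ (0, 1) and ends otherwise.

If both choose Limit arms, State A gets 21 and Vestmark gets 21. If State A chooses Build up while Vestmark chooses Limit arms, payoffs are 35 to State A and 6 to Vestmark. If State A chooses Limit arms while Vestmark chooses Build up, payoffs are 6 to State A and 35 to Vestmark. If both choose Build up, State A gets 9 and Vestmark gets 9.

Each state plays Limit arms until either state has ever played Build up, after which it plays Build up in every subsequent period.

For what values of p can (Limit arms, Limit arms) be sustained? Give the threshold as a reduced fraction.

7/13

Expected cooperation value is 21 + p·21 + p²·21 + … = 21/(1−p); deviation gives 35 + p·9/(1−p).
21 ≥ 35(1−p) + 9p ⇒ 26p ≥ 14 ⇒ p ≥ 14/26 = 7/13.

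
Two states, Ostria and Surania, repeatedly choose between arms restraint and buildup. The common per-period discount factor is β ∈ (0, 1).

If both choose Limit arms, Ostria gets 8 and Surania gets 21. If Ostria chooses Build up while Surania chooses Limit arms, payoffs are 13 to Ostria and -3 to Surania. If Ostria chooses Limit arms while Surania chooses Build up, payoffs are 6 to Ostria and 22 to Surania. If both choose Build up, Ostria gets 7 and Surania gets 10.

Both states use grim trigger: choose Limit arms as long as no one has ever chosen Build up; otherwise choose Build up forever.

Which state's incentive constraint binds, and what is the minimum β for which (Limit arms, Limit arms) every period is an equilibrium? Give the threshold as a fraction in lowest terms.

Ostria: cooperation gives 8 each period; deviation gives 13 once then 7 forever.
  8/(1−β) ≥ 13 + 7β/(1−β) ⇒ β ≥ 5/6.
Surania: cooperation gives 21 each period; deviation gives 22 once then 10 forever.
  β ≥ 1/12.
Both must hold, so the binding constraint is Ostria's: β ≥ 5/6.

Ostria; β ≥ 5/6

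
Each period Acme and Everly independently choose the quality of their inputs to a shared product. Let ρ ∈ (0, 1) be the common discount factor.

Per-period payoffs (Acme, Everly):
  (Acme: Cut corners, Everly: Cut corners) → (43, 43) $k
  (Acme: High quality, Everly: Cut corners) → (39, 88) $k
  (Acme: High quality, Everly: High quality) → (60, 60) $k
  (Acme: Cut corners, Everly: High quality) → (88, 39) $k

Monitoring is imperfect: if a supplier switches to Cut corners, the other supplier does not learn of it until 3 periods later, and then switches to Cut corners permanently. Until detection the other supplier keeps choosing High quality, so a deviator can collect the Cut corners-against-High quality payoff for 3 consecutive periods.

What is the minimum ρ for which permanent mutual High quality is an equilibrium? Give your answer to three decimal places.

0.854

Deviating for the 3 undetected periods gains 88−60 = 28 per period over cooperation, then loses 60−43 = 17 per period forever once punishment starts.
Gain: 28(1 + ρ + … + ρ^2); loss: 17·ρ^3/(1−ρ).
No profitable deviation ⇔ 28(1−ρ^3) ≤ 17·ρ^3, i.e. ρ^3 ≥ 28/(28+17) = 28/45.
Hence ρ ≥ (28/45)^(1/3) ≈ 0.854.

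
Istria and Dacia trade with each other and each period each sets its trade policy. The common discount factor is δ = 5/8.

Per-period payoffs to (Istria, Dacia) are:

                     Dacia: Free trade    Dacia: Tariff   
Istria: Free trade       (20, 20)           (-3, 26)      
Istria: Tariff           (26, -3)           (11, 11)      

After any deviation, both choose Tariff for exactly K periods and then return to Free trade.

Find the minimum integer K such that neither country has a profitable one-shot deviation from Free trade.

Need Σ_{k=1}^{K} δ^k ≥ (26−20)/(20−11) = 0.6667 at δ = 5/8.
At K = 1 the sum is 0.6250 < 0.6667; at K = 2 it is 1.0156 ≥ 0.6667.
So the minimum punishment length is K = 2.

2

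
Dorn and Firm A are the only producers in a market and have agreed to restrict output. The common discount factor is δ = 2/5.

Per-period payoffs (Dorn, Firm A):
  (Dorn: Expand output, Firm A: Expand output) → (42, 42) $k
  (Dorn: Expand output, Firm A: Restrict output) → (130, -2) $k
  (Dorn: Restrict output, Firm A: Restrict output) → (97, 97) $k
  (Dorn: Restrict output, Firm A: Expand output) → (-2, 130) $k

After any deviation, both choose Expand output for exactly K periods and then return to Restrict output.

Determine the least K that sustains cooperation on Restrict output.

No profitable deviation requires (97−42)(δ+…+δ^K) ≥ 130−97, i.e. δ+…+δ^K ≥ 3/5 ≈ 0.6000.
With δ = 2/5, the partial sums are K=1: 0.4000, K=2: 0.5600, K=3: 0.6240.
K = 3 is the first length at which the sum reaches 0.6000.

3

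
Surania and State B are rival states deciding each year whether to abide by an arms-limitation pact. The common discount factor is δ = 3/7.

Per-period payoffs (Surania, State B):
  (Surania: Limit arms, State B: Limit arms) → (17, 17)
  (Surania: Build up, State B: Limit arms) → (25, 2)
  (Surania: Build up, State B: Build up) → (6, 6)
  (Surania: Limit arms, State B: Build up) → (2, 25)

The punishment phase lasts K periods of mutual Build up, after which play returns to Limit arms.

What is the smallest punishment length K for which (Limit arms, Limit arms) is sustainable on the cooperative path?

5

IC: δ(1−δ^K)/(1−δ) ≥ (25−17)/(17−6) = 8/11.
With δ = 3/7: need 1 − δ^K ≥ 8/11·(1−3/7)/(3/7), i.e. δ^K ≤ 0.0303.
Since (3/7)^4 = 0.0337 and (3/7)^5 = 0.0145, the smallest such K is 5.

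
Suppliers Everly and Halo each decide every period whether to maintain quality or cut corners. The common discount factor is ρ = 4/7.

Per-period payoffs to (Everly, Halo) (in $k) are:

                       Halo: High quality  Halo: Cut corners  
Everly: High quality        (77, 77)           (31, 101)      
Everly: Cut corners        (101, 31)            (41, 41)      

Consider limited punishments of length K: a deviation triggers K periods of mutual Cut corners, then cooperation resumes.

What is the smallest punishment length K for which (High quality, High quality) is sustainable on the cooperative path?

Need Σ_{k=1}^{K} ρ^k ≥ (101−77)/(77−41) = 0.6667 at ρ = 4/7.
At K = 1 the sum is 0.5714 < 0.6667; at K = 2 it is 0.8980 ≥ 0.6667.
So the minimum punishment length is K = 2.

2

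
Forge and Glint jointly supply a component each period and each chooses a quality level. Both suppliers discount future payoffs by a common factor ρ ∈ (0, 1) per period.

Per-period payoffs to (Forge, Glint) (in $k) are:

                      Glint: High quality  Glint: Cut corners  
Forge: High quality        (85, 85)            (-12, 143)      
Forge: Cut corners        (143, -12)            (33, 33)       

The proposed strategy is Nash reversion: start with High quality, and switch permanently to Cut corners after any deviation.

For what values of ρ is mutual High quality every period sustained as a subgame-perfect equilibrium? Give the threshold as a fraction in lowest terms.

85/(1−ρ) ≥ 143 + 33ρ/(1−ρ)
85 ≥ 143 − 110ρ
ρ ≥ 58/110 = 29/55.

29/55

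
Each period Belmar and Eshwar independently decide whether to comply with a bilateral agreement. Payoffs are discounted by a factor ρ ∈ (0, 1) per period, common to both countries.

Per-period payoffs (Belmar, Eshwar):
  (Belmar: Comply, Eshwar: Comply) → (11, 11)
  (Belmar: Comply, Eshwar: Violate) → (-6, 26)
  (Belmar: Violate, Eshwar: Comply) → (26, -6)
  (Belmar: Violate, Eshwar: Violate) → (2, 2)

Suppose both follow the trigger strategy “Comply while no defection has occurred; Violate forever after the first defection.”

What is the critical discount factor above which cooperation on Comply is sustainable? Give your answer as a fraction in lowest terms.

One-period gain from deviating is 26 − 11 = 15. The loss is 11 − 2 = 9 in every subsequent period, with present value 9·ρ/(1−ρ).
Deviation is unprofitable when 9·ρ/(1−ρ) ≥ 15, i.e. ρ/(1−ρ) ≥ 5/3.
Equivalently ρ ≥ 15/(15+9) = 5/8.

5/8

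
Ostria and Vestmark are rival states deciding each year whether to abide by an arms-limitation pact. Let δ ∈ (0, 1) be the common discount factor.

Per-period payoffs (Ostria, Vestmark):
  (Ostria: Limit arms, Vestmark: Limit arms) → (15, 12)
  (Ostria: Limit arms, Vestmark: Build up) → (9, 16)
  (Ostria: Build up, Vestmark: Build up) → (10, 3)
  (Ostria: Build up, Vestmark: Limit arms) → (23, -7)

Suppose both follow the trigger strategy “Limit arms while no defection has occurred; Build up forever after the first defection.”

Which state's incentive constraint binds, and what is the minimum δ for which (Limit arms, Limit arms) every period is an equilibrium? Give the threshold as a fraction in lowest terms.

For Ostria: deviation gain 23−15 = 8, per-period punishment loss 15−10 = 5. IC gives δ ≥ 8/13.
For Vestmark: gain 4, loss 9 per period, so δ ≥ 4/13.
The tighter constraint is Ostria's, so cooperation needs δ ≥ 8/13.

Ostria; δ ≥ 8/13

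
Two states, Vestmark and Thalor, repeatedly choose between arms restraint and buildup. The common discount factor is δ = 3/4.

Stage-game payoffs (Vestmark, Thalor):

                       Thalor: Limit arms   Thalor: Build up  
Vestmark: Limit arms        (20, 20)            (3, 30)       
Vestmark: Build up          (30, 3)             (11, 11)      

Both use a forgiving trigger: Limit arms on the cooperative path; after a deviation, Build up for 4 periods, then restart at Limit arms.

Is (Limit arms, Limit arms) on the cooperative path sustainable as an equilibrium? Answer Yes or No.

Yes

IC: δ+…+δ^4 ≥ (30−20)/(20−11) = 10/9.
At δ = 3/4: partial sum = 2.0508 ≥ 1.1111. Cooperation sustainable.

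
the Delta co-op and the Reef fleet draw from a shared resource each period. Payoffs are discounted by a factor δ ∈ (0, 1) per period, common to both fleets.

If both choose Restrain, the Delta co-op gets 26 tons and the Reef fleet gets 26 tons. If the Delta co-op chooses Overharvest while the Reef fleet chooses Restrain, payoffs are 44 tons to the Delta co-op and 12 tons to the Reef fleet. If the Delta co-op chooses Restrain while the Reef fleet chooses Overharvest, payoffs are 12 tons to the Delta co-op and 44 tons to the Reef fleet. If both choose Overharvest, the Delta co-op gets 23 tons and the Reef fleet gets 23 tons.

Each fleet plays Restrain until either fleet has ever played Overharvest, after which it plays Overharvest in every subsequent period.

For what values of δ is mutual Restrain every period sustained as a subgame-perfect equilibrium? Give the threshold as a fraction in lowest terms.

One-period gain from deviating is 44 − 26 = 18. The loss is 26 − 23 = 3 in every subsequent period, with present value 3·δ/(1−δ).
Deviation is unprofitable when 3·δ/(1−δ) ≥ 18, i.e. δ/(1−δ) ≥ 6.
Equivalently δ ≥ 18/(18+3) = 6/7.

6/7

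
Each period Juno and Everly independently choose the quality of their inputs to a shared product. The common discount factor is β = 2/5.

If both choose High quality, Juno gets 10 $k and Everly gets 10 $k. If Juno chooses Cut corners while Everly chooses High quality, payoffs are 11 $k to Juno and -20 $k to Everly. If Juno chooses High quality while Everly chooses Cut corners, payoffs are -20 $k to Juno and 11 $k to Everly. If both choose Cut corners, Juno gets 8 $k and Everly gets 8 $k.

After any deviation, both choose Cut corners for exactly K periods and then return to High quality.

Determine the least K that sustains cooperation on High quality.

IC: β(1−β^K)/(1−β) ≥ (11−10)/(10−8) = 1/2.
With β = 2/5: need 1 − β^K ≥ 1/2·(1−2/5)/(2/5), i.e. β^K ≤ 0.2500.
Since (2/5)^1 = 0.4000 and (2/5)^2 = 0.1600, the smallest such K is 2.

2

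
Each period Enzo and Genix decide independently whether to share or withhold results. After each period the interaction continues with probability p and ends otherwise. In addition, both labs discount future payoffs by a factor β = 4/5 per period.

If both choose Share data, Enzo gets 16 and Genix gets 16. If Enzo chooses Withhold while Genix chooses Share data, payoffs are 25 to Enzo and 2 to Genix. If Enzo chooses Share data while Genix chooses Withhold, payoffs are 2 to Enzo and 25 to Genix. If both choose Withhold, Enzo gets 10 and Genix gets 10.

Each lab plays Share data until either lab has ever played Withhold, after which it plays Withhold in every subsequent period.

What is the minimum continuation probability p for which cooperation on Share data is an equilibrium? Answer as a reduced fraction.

3/4

With continuation probability p and discount β, the effective per-period discount factor is βp.
Grim-trigger IC: βp ≥ (25−16)/(25−10) = 3/5.
So p ≥ (3/5)/(4/5) = 3/4.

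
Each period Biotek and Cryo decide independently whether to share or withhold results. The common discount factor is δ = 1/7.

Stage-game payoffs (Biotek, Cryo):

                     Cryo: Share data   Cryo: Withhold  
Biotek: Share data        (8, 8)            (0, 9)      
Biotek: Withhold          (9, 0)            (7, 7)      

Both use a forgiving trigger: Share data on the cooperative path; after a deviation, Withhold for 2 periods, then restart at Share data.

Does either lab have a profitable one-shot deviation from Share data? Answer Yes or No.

Yes

A one-shot deviation gives 9 now, then 7 for 2 periods, then back to 8.
Gain from deviating: (9−8) today; loss: (8−7) in each of the next 2 periods.
No-deviation condition: (8−7)(δ+…+δ^2) ≥ 9−8, i.e. δ+…+δ^2 ≥ 1.
At δ = 1/7: δ+…+δ^2 = 0.1633 < 1.0000.
So cooperation is not sustainable.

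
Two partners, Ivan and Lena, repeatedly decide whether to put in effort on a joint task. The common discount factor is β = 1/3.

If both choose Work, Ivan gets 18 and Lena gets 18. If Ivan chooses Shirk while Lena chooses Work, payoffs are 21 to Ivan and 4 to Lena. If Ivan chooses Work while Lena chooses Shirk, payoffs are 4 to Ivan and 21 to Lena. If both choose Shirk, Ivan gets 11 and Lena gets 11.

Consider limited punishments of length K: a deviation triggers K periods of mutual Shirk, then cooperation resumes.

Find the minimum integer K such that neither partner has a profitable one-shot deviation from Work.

IC: β(1−β^K)/(1−β) ≥ (21−18)/(18−11) = 3/7.
With β = 1/3: need 1 − β^K ≥ 3/7·(1−1/3)/(1/3), i.e. β^K ≤ 0.1429.
Since (1/3)^1 = 0.3333 and (1/3)^2 = 0.1111, the smallest such K is 2.

2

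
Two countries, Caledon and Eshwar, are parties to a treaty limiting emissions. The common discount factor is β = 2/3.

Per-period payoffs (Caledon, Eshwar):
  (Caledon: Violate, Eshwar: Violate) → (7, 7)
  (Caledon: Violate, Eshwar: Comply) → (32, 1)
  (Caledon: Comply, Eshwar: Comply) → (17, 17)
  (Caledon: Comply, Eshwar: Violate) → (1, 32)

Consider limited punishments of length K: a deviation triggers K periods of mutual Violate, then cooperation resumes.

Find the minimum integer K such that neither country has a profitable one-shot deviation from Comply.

4

No profitable deviation requires (17−7)(β+…+β^K) ≥ 32−17, i.e. β+…+β^K ≥ 3/2 ≈ 1.5000.
With β = 2/3, the partial sums are K=1: 0.6667, K=2: 1.1111, K=3: 1.4074, K=4: 1.6049.
K = 4 is the first length at which the sum reaches 1.5000.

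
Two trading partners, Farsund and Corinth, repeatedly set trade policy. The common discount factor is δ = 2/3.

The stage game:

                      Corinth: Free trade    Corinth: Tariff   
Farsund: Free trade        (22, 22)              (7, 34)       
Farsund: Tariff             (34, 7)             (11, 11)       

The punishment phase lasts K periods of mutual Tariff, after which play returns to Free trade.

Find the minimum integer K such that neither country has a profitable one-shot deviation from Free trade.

2

Need Σ_{k=1}^{K} δ^k ≥ (34−22)/(22−11) = 1.0909 at δ = 2/3.
At K = 1 the sum is 0.6667 < 1.0909; at K = 2 it is 1.1111 ≥ 1.0909.
So the minimum punishment length is K = 2.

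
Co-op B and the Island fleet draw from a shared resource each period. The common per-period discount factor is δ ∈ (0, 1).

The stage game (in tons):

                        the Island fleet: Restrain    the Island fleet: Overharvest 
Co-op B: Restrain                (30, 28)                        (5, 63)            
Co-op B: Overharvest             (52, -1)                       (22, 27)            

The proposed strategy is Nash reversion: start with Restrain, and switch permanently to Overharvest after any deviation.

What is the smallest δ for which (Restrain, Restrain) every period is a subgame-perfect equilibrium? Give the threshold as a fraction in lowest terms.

35/36

Co-op B: cooperation gives 30 each period; deviation gives 52 once then 22 forever.
  30/(1−δ) ≥ 52 + 22δ/(1−δ) ⇒ δ ≥ 22/30 = 11/15.
the Island fleet: cooperation gives 28 each period; deviation gives 63 once then 27 forever.
  δ ≥ 35/36.
Both must hold, so the binding constraint is the Island fleet's: δ ≥ 35/36.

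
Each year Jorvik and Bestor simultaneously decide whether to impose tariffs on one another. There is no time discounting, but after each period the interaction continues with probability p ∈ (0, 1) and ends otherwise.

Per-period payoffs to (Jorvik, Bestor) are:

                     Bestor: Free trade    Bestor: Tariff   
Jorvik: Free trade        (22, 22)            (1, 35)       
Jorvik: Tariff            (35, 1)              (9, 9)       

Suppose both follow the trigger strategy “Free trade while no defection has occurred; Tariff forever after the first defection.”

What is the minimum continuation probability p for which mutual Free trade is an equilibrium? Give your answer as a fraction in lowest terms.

1/2

With no time discounting, the continuation probability p plays the role of the discount factor.
Grim-trigger IC: 22/(1−p) ≥ 35 + 9p/(1−p) ⇒ p ≥ (35−22)/(35−9) = 1/2.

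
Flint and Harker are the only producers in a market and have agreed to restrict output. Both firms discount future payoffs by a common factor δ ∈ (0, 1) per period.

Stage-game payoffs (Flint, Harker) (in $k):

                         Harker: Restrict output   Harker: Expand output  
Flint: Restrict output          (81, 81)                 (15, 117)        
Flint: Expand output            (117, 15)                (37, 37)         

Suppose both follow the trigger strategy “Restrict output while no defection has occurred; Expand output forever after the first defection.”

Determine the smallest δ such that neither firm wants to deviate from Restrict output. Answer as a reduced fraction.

9/20

81/(1−δ) ≥ 117 + 37δ/(1−δ)
81 ≥ 117 − 80δ
δ ≥ 36/80 = 9/20.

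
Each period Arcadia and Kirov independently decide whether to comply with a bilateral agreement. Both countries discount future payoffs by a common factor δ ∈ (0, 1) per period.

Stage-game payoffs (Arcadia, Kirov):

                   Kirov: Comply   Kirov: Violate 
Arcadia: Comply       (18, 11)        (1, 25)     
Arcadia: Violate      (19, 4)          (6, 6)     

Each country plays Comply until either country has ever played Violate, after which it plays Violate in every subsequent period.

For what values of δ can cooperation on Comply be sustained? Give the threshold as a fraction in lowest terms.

14/19

Arcadia's threshold: (19−18)/(19−6) = 1/13.
Kirov's threshold: (25−11)/(25−6) = 14/19.
1/13 < 14/19, so Kirov binds and δ* = 14/19.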